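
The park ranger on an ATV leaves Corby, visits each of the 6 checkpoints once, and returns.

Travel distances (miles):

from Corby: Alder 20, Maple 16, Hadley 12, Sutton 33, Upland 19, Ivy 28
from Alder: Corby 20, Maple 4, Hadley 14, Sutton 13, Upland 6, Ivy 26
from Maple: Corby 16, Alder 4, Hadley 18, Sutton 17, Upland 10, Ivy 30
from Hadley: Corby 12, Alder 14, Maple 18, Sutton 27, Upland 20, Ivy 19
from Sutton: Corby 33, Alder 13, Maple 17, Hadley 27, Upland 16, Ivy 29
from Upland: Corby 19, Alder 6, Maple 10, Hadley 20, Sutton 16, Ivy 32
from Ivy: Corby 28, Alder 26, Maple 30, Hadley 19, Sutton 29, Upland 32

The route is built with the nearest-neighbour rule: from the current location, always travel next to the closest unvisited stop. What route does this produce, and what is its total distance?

Total distance 113 miles via the nearest-neighbour route Corby → Hadley → Alder → Maple → Upland → Sutton → Ivy → Corby.

Corby → [Hadley:12 / Maple:16 / Upland:19 / Alder:20 / Ivy:28 / Sutton:33] → Hadley (12)
Hadley → [Alder:14 / Maple:18 / Ivy:19 / Upland:20 / Sutton:27] → Alder (14)
Alder → [Maple:4 / Upland:6 / Sutton:13 / Ivy:26] → Maple (4)
Maple → [Upland:10 / Sutton:17 / Ivy:30] → Upland (10)
Upland → [Sutton:16 / Ivy:32] → Sutton (16)
Sutton → [Ivy:29] → Ivy (29)
Return Ivy→Corby: 28.
Total = 12 + 14 + 4 + 10 + 16 + 29 + 28 = 113.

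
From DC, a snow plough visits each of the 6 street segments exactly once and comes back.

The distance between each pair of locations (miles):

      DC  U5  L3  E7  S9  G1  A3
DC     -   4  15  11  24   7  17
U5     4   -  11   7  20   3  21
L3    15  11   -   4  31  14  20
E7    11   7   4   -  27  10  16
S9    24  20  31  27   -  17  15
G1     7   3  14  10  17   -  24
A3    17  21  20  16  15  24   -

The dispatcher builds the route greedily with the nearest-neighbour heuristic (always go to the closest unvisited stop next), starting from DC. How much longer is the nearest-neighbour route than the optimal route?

6 miles longer than the optimal tour.

DC: U5=4, G1=7, E7=11, L3=15, A3=17, S9=24 ⇒ U5
U5: G1=3, E7=7, L3=11, S9=20, A3=21 ⇒ G1
G1: E7=10, L3=14, S9=17, A3=24 ⇒ E7
E7: L3=4, A3=16, S9=27 ⇒ L3
L3: A3=20, S9=31 ⇒ A3
A3: S9=15 ⇒ S9
NN route DC → U5 → G1 → E7 → L3 → A3 → S9 → DC costs 80.
Optimal: DC → U5 → L3 → E7 → A3 → S9 → G1 → DC costs 74 (by enumerating all 360 distinct tours).
Excess = 80 − 74 = 6.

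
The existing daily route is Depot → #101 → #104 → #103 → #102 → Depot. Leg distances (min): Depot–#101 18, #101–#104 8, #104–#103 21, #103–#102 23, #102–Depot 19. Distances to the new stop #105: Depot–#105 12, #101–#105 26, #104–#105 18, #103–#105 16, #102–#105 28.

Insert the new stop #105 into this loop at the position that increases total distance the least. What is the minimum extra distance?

Adding 13 min by placing #105 on the #104–#103 leg.

Insertion cost between consecutive stops i–j is d(i,#105) + d(#105,j) − d(i,j):
  between Depot and #101: 12 + 26 − 18 = 20
  between #101 and #104: 26 + 18 − 8 = 36
  between #104 and #103: 18 + 16 − 21 = 13
  between #103 and #102: 16 + 28 − 23 = 21
  between #102 and Depot: 28 + 12 − 19 = 21
Cheapest insertion is between #104 and #103, adding 13.
New total = 89 + 13 = 102.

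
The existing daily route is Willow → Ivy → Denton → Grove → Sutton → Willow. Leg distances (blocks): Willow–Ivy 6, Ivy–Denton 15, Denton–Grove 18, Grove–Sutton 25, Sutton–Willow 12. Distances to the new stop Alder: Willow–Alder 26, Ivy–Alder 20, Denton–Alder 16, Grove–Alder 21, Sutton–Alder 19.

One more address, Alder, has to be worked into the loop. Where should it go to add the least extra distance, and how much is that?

Minimum extra distance: 15 blocks, inserting Alder between Grove and Sutton.

Insertion cost between consecutive stops i–j is d(i,Alder) + d(Alder,j) − d(i,j):
  between Willow and Ivy: 26 + 20 − 6 = 40
  between Ivy and Denton: 20 + 16 − 15 = 21
  between Denton and Grove: 16 + 21 − 18 = 19
  between Grove and Sutton: 21 + 19 − 25 = 15
  between Sutton and Willow: 19 + 26 − 12 = 33
Cheapest insertion is between Grove and Sutton, adding 15.
New total = 76 + 15 = 91.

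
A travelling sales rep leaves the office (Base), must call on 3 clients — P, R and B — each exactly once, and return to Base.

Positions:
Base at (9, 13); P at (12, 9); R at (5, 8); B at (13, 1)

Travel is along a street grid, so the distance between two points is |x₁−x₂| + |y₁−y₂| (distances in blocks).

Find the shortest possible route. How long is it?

With 3 stops there are 3!/2 = 3 distinct round trips (a route and its reverse cost the same).
Base → P → R → B → Base: 7+8+15+16 = 46
Base → P → B → R → Base: 7+9+15+9 = 40
Base → R → P → B → Base: 9+8+9+16 = 42
The minimum is 40.
One optimal route: Base → P → B → R → Base (or its reverse).

Shortest round trip = 40 blocks.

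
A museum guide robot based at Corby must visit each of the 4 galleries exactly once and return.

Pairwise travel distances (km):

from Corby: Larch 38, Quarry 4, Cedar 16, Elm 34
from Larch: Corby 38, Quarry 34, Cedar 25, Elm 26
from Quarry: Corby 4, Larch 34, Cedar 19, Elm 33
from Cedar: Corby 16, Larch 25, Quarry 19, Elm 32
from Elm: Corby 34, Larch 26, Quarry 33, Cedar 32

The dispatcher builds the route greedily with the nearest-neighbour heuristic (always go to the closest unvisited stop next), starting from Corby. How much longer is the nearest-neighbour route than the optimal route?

Excess over optimum: 4 km.

Corby: Quarry=4, Cedar=16, Elm=34, Larch=38 ⇒ Quarry
Quarry: Cedar=19, Elm=33, Larch=34 ⇒ Cedar
Cedar: Larch=25, Elm=32 ⇒ Larch
Larch: Elm=26 ⇒ Elm
NN route Corby → Quarry → Cedar → Larch → Elm → Corby costs 108.
Optimal: Corby → Quarry → Elm → Larch → Cedar → Corby costs 104 (by enumerating all 12 distinct tours).
Excess = 108 − 104 = 4.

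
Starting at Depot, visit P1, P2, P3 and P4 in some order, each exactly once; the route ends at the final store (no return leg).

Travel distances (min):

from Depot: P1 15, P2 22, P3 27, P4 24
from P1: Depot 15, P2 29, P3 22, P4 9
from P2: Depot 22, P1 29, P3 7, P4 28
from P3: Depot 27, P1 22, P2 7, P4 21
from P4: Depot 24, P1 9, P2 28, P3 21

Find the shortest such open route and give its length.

There are 4! = 24 possible orderings.
Depot → P1 → P2 → P3 → P4: 15+29+7+21 = 72
Depot → P1 → P2 → P4 → P3: 15+29+28+21 = 93
Depot → P1 → P3 → P2 → P4: 15+22+7+28 = 72
Depot → P1 → P3 → P4 → P2: 15+22+21+28 = 86
Depot → P1 → P4 → P2 → P3: 15+9+28+7 = 59
Depot → P1 → P4 → P3 → P2: 15+9+21+7 = 52
Depot → P2 → P1 → P3 → P4: 22+29+22+21 = 94
Depot → P2 → P1 → P4 → P3: 22+29+9+21 = 81
Depot → P2 → P3 → P1 → P4: 22+7+22+9 = 60
Depot → P2 → P3 → P4 → P1: 22+7+21+9 = 59
Depot → P2 → P4 → P1 → P3: 22+28+9+22 = 81
Depot → P2 → P4 → P3 → P1: 22+28+21+22 = 93
Depot → P3 → P1 → P2 → P4: 27+22+29+28 = 106
Depot → P3 → P1 → P4 → P2: 27+22+9+28 = 86
… (10 more)
The minimum is 52.
One shortest path: Depot → P1 → P4 → P3 → P2.

52 min — the minimum one-way total.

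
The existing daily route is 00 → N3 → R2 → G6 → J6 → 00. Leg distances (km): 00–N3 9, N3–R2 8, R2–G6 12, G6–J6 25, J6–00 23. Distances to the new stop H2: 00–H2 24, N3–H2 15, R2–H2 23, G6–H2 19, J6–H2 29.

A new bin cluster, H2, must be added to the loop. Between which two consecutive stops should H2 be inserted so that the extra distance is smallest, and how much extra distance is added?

+23 km — insert H2 between G6 and J6.

Insertion cost between consecutive stops i–j is d(i,H2) + d(H2,j) − d(i,j):
  between 00 and N3: 24 + 15 − 9 = 30
  between N3 and R2: 15 + 23 − 8 = 30
  between R2 and G6: 23 + 19 − 12 = 30
  between G6 and J6: 19 + 29 − 25 = 23
  between J6 and 00: 29 + 24 − 23 = 30
Cheapest insertion is between G6 and J6, adding 23.
New total = 77 + 23 = 100.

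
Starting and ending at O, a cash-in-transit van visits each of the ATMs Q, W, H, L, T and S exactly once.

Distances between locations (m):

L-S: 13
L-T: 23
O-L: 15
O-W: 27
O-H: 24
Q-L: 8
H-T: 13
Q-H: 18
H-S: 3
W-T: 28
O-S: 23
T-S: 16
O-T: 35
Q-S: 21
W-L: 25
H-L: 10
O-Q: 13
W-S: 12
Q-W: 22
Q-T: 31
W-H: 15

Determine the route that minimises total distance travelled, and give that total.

O→Q→W→H→L→T→S→O: 13+22+15+10+23+16+23 = 122
O→Q→W→H→L→S→T→O: 13+22+15+10+13+16+35 = 124
O→Q→W→H→T→L→S→O: 13+22+15+13+23+13+23 = 122
O→Q→W→H→T→S→L→O: 13+22+15+13+16+13+15 = 107
O→Q→W→H→S→L→T→O: 13+22+15+3+13+23+35 = 124
O→Q→W→H→S→T→L→O: 13+22+15+3+16+23+15 = 107
O→Q→W→L→H→T→S→O: 13+22+25+10+13+16+23 = 122
O→Q→W→L→H→S→T→O: 13+22+25+10+3+16+35 = 124
… (352 more)
O→Q→L→H→T→S→W→O: 13+8+10+13+16+12+27 = 99  ← best
The minimum is 99.
One optimal route: O → Q → L → H → T → S → W → O (or its reverse).

Shortest round trip = 99 m.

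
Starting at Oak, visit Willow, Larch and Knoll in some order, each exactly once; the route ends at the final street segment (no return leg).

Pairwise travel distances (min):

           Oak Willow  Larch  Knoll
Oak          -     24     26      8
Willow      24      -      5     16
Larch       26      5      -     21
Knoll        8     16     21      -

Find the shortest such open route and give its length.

Minimum one-way distance = 29 min.

There are 3! = 6 possible orderings.
Oak - Willow - Larch - Knoll: 24+5+21 = 50
Oak - Willow - Knoll - Larch: 24+16+21 = 61
Oak - Larch - Willow - Knoll: 26+5+16 = 47
Oak - Larch - Knoll - Willow: 26+21+16 = 63
Oak - Knoll - Willow - Larch: 8+16+5 = 29
Oak - Knoll - Larch - Willow: 8+21+5 = 34
The minimum is 29.
One shortest path: Oak → Knoll → Willow → Larch.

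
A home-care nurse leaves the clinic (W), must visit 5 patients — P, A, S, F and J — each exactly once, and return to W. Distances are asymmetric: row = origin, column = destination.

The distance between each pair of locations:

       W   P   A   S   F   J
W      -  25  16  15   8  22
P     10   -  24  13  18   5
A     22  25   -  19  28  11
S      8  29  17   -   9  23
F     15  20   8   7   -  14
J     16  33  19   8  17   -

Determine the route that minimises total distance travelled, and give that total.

W - P - A - S - F - J - W: 25+24+19+9+14+16 = 107
W - P - A - S - J - F - W: 25+24+19+23+17+15 = 123
W - P - A - F - S - J - W: 25+24+28+7+23+16 = 123
W - P - A - F - J - S - W: 25+24+28+14+8+8 = 107
W - P - A - J - S - F - W: 25+24+11+8+9+15 = 92
W - P - A - J - F - S - W: 25+24+11+17+7+8 = 92
W - P - S - A - F - J - W: 25+13+17+28+14+16 = 113
W - P - S - A - J - F - W: 25+13+17+11+17+15 = 98
W - P - S - F - A - J - W: 25+13+9+8+11+16 = 82
W - P - S - F - J - A - W: 25+13+9+14+19+22 = 102
W - P - S - J - A - F - W: 25+13+23+19+28+15 = 123
W - P - S - J - F - A - W: 25+13+23+17+8+22 = 108
W - P - F - A - S - J - W: 25+18+8+19+23+16 = 109
W - P - F - A - J - S - W: 25+18+8+11+8+8 = 78
… (106 more)
W - F - A - P - J - S - W: 8+8+25+5+8+8 = 62  ← best
The minimum is 62.
One optimal route: W → F → A → P → J → S → W.

62 — the shortest possible round trip.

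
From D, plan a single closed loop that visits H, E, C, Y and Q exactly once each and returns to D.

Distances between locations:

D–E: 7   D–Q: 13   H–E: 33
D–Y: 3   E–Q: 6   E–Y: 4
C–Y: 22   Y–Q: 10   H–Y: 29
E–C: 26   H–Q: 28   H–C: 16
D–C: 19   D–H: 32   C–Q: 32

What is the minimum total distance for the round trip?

Minimum total distance: 76.

There are 60 distinct closed tours to check (reversals are equivalent).
D→H→E→C→Y→Q→D: 32+33+26+22+10+13 = 136
D→H→E→C→Q→Y→D: 32+33+26+32+10+3 = 136
D→H→E→Y→C→Q→D: 32+33+4+22+32+13 = 136
D→H→E→Y→Q→C→D: 32+33+4+10+32+19 = 130
D→H→E→Q→C→Y→D: 32+33+6+32+22+3 = 128
D→H→E→Q→Y→C→D: 32+33+6+10+22+19 = 122
D→H→C→E→Y→Q→D: 32+16+26+4+10+13 = 101
D→H→C→E→Q→Y→D: 32+16+26+6+10+3 = 93
D→H→C→Y→E→Q→D: 32+16+22+4+6+13 = 93
D→H→C→Y→Q→E→D: 32+16+22+10+6+7 = 93
D→H→C→Q→E→Y→D: 32+16+32+6+4+3 = 93
D→H→C→Q→Y→E→D: 32+16+32+10+4+7 = 101
D→H→Y→E→C→Q→D: 32+29+4+26+32+13 = 136
D→H→Y→E→Q→C→D: 32+29+4+6+32+19 = 122
… (46 more)
D→C→H→Q→E→Y→D: 19+16+28+6+4+3 = 76  ← best
The minimum is 76.
One optimal route: D → C → H → Q → E → Y → D (or its reverse).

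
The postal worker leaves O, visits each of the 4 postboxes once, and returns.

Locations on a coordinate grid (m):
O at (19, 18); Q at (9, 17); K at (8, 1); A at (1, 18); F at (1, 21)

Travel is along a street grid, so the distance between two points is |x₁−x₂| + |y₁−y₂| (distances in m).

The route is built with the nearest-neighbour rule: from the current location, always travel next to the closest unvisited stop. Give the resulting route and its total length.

Total distance 78 m via the nearest-neighbour route O → Q → A → F → K → O.

From O: distances to unvisited — Q=11, A=18, F=21, K=28. Nearest is Q (11).
From Q: distances to unvisited — A=9, F=12, K=17. Nearest is A (9).
From A: distances to unvisited — F=3, K=24. Nearest is F (3).
From F: distances to unvisited — K=27. Nearest is K (27).
Return K→O: 28.
Total = 11 + 9 + 3 + 27 + 28 = 78.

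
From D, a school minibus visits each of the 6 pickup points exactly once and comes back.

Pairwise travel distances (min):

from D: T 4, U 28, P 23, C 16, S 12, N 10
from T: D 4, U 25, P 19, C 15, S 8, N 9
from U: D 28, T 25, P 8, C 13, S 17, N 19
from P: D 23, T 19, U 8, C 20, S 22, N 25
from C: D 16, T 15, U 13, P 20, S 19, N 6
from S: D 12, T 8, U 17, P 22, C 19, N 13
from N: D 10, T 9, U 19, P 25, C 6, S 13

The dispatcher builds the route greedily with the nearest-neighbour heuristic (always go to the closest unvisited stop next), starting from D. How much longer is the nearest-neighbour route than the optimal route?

4 min longer than the optimal tour.

From D: T=4, N=10, S=12, C=16, P=23, U=28 → choose T (4).
From T: S=8, N=9, C=15, P=19, U=25 → choose S (8).
From S: N=13, U=17, C=19, P=22 → choose N (13).
From N: C=6, U=19, P=25 → choose C (6).
From C: U=13, P=20 → choose U (13).
From U: P=8 → choose P (8).
NN route D → T → S → N → C → U → P → D costs 75.
Optimal: D → T → S → P → U → C → N → D costs 71 (by enumerating all 360 distinct tours).
Excess = 75 − 71 = 4.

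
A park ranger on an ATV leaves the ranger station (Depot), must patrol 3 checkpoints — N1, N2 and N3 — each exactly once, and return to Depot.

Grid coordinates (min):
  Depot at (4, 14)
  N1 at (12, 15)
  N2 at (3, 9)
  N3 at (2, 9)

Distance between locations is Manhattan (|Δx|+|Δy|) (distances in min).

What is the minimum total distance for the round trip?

32 min — the shortest possible round trip.

With 3 stops there are 3!/2 = 3 distinct round trips (a route and its reverse cost the same).
Depot→N1→N2→N3→Depot: 9+15+1+7 = 32
Depot→N1→N3→N2→Depot: 9+16+1+6 = 32
Depot→N2→N1→N3→Depot: 6+15+16+7 = 44
The minimum is 32.
One optimal route: Depot → N1 → N2 → N3 → Depot (or its reverse).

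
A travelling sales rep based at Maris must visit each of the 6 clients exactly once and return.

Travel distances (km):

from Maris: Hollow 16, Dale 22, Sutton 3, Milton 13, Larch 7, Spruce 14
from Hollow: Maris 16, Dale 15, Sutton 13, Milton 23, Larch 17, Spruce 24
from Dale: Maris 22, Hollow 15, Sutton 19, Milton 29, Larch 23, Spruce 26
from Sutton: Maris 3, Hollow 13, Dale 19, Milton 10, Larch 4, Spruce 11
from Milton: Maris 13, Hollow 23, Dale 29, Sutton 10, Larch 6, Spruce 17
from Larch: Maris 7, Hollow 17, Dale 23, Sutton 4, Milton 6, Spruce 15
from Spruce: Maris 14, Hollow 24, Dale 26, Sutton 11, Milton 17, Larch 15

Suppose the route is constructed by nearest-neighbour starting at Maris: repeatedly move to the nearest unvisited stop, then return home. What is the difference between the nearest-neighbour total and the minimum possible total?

Maris: Sutton=3, Larch=7, Milton=13, Spruce=14, Hollow=16, Dale=22 ⇒ Sutton
Sutton: Larch=4, Milton=10, Spruce=11, Hollow=13, Dale=19 ⇒ Larch
Larch: Milton=6, Spruce=15, Hollow=17, Dale=23 ⇒ Milton
Milton: Spruce=17, Hollow=23, Dale=29 ⇒ Spruce
Spruce: Hollow=24, Dale=26 ⇒ Hollow
Hollow: Dale=15 ⇒ Dale
NN route Maris → Sutton → Larch → Milton → Spruce → Hollow → Dale → Maris costs 91.
Optimal: Maris → Hollow → Dale → Spruce → Milton → Larch → Sutton → Maris costs 87 (by enumerating all 360 distinct tours).
Excess = 91 − 87 = 4.

4 km longer than the optimal tour.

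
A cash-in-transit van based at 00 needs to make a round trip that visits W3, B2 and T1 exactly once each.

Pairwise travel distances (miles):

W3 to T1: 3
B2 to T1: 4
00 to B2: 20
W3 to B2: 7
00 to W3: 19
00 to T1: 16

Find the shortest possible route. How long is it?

There are 3 distinct closed tours to check (reversals are equivalent).
00-W3-B2-T1-00: 19+7+4+16 = 46
00-W3-T1-B2-00: 19+3+4+20 = 46
00-B2-W3-T1-00: 20+7+3+16 = 46
The minimum is 46.
One optimal route: 00 → W3 → B2 → T1 → 00 (or its reverse).

Shortest round trip = 46 miles.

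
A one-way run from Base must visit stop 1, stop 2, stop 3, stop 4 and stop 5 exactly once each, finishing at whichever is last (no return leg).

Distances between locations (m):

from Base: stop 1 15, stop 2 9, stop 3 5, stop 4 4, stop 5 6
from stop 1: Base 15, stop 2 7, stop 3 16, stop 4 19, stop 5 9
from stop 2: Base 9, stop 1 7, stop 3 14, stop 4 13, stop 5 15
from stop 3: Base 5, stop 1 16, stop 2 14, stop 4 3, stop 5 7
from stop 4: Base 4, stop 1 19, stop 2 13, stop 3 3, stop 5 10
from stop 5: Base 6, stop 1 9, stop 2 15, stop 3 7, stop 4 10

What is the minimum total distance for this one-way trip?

30 m — the minimum one-way total.

There are 5! = 120 possible orderings.
Base→stop 1→stop 2→stop 3→stop 4→stop 5: 15+7+14+3+10 = 49
Base→stop 1→stop 2→stop 3→stop 5→stop 4: 15+7+14+7+10 = 53
Base→stop 1→stop 2→stop 4→stop 3→stop 5: 15+7+13+3+7 = 45
Base→stop 1→stop 2→stop 4→stop 5→stop 3: 15+7+13+10+7 = 52
Base→stop 1→stop 2→stop 5→stop 3→stop 4: 15+7+15+7+3 = 47
Base→stop 1→stop 2→stop 5→stop 4→stop 3: 15+7+15+10+3 = 50
Base→stop 1→stop 3→stop 2→stop 4→stop 5: 15+16+14+13+10 = 68
Base→stop 1→stop 3→stop 2→stop 5→stop 4: 15+16+14+15+10 = 70
Base→stop 1→stop 3→stop 4→stop 2→stop 5: 15+16+3+13+15 = 62
Base→stop 1→stop 3→stop 4→stop 5→stop 2: 15+16+3+10+15 = 59
Base→stop 1→stop 3→stop 5→stop 2→stop 4: 15+16+7+15+13 = 66
Base→stop 1→stop 3→stop 5→stop 4→stop 2: 15+16+7+10+13 = 61
Base→stop 1→stop 4→stop 2→stop 3→stop 5: 15+19+13+14+7 = 68
Base→stop 1→stop 4→stop 2→stop 5→stop 3: 15+19+13+15+7 = 69
… (106 more)
Base→stop 4→stop 3→stop 5→stop 1→stop 2: 4+3+7+9+7 = 30  ← best
The minimum is 30.
One shortest path: Base → stop 4 → stop 3 → stop 5 → stop 1 → stop 2.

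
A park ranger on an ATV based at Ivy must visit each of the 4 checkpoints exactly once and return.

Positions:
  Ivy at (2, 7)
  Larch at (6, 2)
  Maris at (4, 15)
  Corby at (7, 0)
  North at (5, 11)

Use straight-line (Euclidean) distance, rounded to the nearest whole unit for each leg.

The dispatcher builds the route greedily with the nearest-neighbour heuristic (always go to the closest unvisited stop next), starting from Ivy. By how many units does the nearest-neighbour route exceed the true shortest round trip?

The nearest-neighbour route is 2 longer than optimal.

Ivy: North=5, Larch=6, Maris=8, Corby=9 ⇒ North
North: Maris=4, Larch=9, Corby=11 ⇒ Maris
Maris: Larch=13, Corby=15 ⇒ Larch
Larch: Corby=2 ⇒ Corby
NN route Ivy → North → Maris → Larch → Corby → Ivy costs 33.
Optimal: Ivy → Larch → Corby → North → Maris → Ivy costs 31 (by enumerating all 12 distinct tours).
Excess = 33 − 31 = 2.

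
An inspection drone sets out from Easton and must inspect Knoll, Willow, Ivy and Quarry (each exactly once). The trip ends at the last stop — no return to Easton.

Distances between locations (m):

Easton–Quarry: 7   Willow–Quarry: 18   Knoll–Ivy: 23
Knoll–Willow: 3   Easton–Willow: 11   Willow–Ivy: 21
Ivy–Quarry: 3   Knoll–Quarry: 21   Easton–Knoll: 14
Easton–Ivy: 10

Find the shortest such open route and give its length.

There are 4! = 24 possible orderings.
Easton → Knoll → Willow → Ivy → Quarry: 14+3+21+3 = 41
Easton → Knoll → Willow → Quarry → Ivy: 14+3+18+3 = 38
Easton → Knoll → Ivy → Willow → Quarry: 14+23+21+18 = 76
Easton → Knoll → Ivy → Quarry → Willow: 14+23+3+18 = 58
Easton → Knoll → Quarry → Willow → Ivy: 14+21+18+21 = 74
Easton → Knoll → Quarry → Ivy → Willow: 14+21+3+21 = 59
Easton → Willow → Knoll → Ivy → Quarry: 11+3+23+3 = 40
Easton → Willow → Knoll → Quarry → Ivy: 11+3+21+3 = 38
Easton → Willow → Ivy → Knoll → Quarry: 11+21+23+21 = 76
Easton → Willow → Ivy → Quarry → Knoll: 11+21+3+21 = 56
Easton → Willow → Quarry → Knoll → Ivy: 11+18+21+23 = 73
Easton → Willow → Quarry → Ivy → Knoll: 11+18+3+23 = 55
Easton → Ivy → Knoll → Willow → Quarry: 10+23+3+18 = 54
Easton → Ivy → Knoll → Quarry → Willow: 10+23+21+18 = 72
… (10 more)
Easton → Ivy → Quarry → Willow → Knoll: 10+3+18+3 = 34  ← best
The minimum is 34.
One shortest path: Easton → Ivy → Quarry → Willow → Knoll.

Shortest open route: 34 m.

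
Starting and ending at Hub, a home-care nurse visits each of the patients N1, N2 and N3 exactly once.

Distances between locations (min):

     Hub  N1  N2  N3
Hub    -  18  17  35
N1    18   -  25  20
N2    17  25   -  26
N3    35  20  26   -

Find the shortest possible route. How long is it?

Minimum total distance: 81 min.

Hub - N1 - N2 - N3 - Hub: 18+25+26+35 = 104
Hub - N1 - N3 - N2 - Hub: 18+20+26+17 = 81
Hub - N2 - N1 - N3 - Hub: 17+25+20+35 = 97
The minimum is 81.
One optimal route: Hub → N1 → N3 → N2 → Hub (or its reverse).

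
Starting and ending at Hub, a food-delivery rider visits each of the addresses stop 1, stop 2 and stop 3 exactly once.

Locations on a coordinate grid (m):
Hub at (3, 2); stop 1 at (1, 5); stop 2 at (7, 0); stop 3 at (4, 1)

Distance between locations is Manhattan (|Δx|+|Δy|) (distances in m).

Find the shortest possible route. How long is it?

Shortest round trip = 22 m.

Hub - stop 1 - stop 2 - stop 3 - Hub: 5+11+4+2 = 22
Hub - stop 1 - stop 3 - stop 2 - Hub: 5+7+4+6 = 22
Hub - stop 2 - stop 1 - stop 3 - Hub: 6+11+7+2 = 26
The minimum is 22.
One optimal route: Hub → stop 1 → stop 2 → stop 3 → Hub (or its reverse).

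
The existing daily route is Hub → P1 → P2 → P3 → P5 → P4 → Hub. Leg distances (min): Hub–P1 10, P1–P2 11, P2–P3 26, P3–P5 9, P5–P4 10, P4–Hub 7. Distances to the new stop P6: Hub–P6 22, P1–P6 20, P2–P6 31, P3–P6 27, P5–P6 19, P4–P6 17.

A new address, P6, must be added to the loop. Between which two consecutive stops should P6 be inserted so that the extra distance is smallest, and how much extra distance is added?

Insertion cost between consecutive stops i–j is d(i,P6) + d(P6,j) − d(i,j):
  between Hub and P1: 22 + 20 − 10 = 32
  between P1 and P2: 20 + 31 − 11 = 40
  between P2 and P3: 31 + 27 − 26 = 32
  between P3 and P5: 27 + 19 − 9 = 37
  between P5 and P4: 19 + 17 − 10 = 26
  between P4 and Hub: 17 + 22 − 7 = 32
Cheapest insertion is between P5 and P4, adding 26.
New total = 73 + 26 = 99.

+26 min — insert P6 between P5 and P4.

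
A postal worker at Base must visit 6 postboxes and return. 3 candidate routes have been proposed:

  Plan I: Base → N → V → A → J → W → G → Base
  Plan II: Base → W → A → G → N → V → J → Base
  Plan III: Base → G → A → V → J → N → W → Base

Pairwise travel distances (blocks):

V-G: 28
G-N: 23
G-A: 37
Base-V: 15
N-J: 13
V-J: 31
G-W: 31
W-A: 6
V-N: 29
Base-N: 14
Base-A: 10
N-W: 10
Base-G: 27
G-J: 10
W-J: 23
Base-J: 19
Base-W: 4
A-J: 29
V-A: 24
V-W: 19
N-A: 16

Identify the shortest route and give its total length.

146 blocks — Plan III is the shortest.

Plan I: 14 + 29 + 24 + 29 + 23 + 31 + 27 = 177
Plan II: 4 + 6 + 37 + 23 + 29 + 31 + 19 = 149
Plan III: 27 + 37 + 24 + 31 + 13 + 10 + 4 = 146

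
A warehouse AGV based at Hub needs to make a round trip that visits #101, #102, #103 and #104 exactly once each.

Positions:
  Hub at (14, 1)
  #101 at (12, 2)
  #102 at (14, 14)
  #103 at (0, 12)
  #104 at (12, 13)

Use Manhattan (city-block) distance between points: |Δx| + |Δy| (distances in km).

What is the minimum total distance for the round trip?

Minimum total distance: 54 km.

With 4 stops there are 4!/2 = 12 distinct round trips (a route and its reverse cost the same).
Hub→#101→#102→#103→#104→Hub: 3+14+16+13+14 = 60
Hub→#101→#102→#104→#103→Hub: 3+14+3+13+25 = 58
Hub→#101→#103→#102→#104→Hub: 3+22+16+3+14 = 58
Hub→#101→#103→#104→#102→Hub: 3+22+13+3+13 = 54
Hub→#101→#104→#102→#103→Hub: 3+11+3+16+25 = 58
Hub→#101→#104→#103→#102→Hub: 3+11+13+16+13 = 56
Hub→#102→#101→#103→#104→Hub: 13+14+22+13+14 = 76
Hub→#102→#101→#104→#103→Hub: 13+14+11+13+25 = 76
Hub→#102→#103→#101→#104→Hub: 13+16+22+11+14 = 76
Hub→#102→#104→#101→#103→Hub: 13+3+11+22+25 = 74
Hub→#103→#101→#102→#104→Hub: 25+22+14+3+14 = 78
Hub→#103→#102→#101→#104→Hub: 25+16+14+11+14 = 80
The minimum is 54.
One optimal route: Hub → #101 → #103 → #104 → #102 → Hub (or its reverse).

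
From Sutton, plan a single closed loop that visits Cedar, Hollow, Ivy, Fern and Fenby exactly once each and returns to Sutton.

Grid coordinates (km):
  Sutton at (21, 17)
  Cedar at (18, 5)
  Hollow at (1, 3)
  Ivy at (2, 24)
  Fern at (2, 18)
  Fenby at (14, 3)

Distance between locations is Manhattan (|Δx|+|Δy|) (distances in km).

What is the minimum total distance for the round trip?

With 5 stops there are 5!/2 = 60 distinct round trips (a route and its reverse cost the same).
Sutton - Cedar - Hollow - Ivy - Fern - Fenby - Sutton: 15+19+22+6+27+21 = 110
Sutton - Cedar - Hollow - Ivy - Fenby - Fern - Sutton: 15+19+22+33+27+20 = 136
Sutton - Cedar - Hollow - Fern - Ivy - Fenby - Sutton: 15+19+16+6+33+21 = 110
Sutton - Cedar - Hollow - Fern - Fenby - Ivy - Sutton: 15+19+16+27+33+26 = 136
Sutton - Cedar - Hollow - Fenby - Ivy - Fern - Sutton: 15+19+13+33+6+20 = 106
Sutton - Cedar - Hollow - Fenby - Fern - Ivy - Sutton: 15+19+13+27+6+26 = 106
Sutton - Cedar - Ivy - Hollow - Fern - Fenby - Sutton: 15+35+22+16+27+21 = 136
Sutton - Cedar - Ivy - Hollow - Fenby - Fern - Sutton: 15+35+22+13+27+20 = 132
Sutton - Cedar - Ivy - Fern - Hollow - Fenby - Sutton: 15+35+6+16+13+21 = 106
Sutton - Cedar - Ivy - Fern - Fenby - Hollow - Sutton: 15+35+6+27+13+34 = 130
Sutton - Cedar - Ivy - Fenby - Hollow - Fern - Sutton: 15+35+33+13+16+20 = 132
Sutton - Cedar - Ivy - Fenby - Fern - Hollow - Sutton: 15+35+33+27+16+34 = 160
Sutton - Cedar - Fern - Hollow - Ivy - Fenby - Sutton: 15+29+16+22+33+21 = 136
Sutton - Cedar - Fern - Hollow - Fenby - Ivy - Sutton: 15+29+16+13+33+26 = 132
… (46 more)
Sutton - Cedar - Fenby - Hollow - Ivy - Fern - Sutton: 15+6+13+22+6+20 = 82  ← best
The minimum is 82.
One optimal route: Sutton → Cedar → Fenby → Hollow → Ivy → Fern → Sutton (or its reverse).

82 km — the shortest possible round trip.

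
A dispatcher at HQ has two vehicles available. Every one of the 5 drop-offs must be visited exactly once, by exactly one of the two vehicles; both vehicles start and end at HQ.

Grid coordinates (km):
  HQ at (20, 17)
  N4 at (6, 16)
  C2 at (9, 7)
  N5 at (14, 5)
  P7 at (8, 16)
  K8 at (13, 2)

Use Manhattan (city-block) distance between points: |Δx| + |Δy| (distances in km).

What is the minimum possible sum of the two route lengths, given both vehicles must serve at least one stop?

Minimum combined distance: 82 km.

There are 2^4 − 1 = 15 ways to divide the 5 stops into two non-empty groups. For each, the best each vehicle can do is its own shortest tour through its group:
  {N4} + {C2, N5, P7, K8}: 30 + 54 = 84
  {C2} + {N4, N5, P7, K8}: 42 + 58 = 100
  {N4, C2} + {N5, P7, K8}: 48 + 54 = 102
  {N5} + {N4, C2, P7, K8}: 36 + 58 = 94
  {N4, N5} + {C2, P7, K8}: 52 + 54 = 106
  {C2, N5} + {N4, P7, K8}: 46 + 58 = 104
  … (15 splits in total)
  {N4, P7} + {C2, N5, K8}: 30 + 52 = 82  ← best
Best: vehicle 1 HQ → N4 → P7 → HQ = 30; vehicle 2 HQ → C2 → K8 → N5 → HQ = 52; combined 82.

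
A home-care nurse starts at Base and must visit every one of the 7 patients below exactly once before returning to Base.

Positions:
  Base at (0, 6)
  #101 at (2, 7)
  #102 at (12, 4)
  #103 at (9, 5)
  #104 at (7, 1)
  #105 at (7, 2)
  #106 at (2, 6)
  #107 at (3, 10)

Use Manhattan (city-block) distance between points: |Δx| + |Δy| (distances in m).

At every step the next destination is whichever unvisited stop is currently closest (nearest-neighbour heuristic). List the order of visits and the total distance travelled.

From Base: distances to unvisited — #106=2, #101=3, #107=7, #103=10, #105=11, #104=12, #102=14. Nearest is #106 (2).
From #106: distances to unvisited — #101=1, #107=5, #103=8, #105=9, #104=10, #102=12. Nearest is #101 (1).
From #101: distances to unvisited — #107=4, #103=9, #105=10, #104=11, #102=13. Nearest is #107 (4).
From #107: distances to unvisited — #103=11, #105=12, #104=13, #102=15. Nearest is #103 (11).
From #103: distances to unvisited — #102=4, #105=5, #104=6. Nearest is #102 (4).
From #102: distances to unvisited — #105=7, #104=8. Nearest is #105 (7).
From #105: distances to unvisited — #104=1. Nearest is #104 (1).
Return #104→Base: 12.
Total = 2 + 1 + 4 + 11 + 4 + 7 + 1 + 12 = 42.

42 m along Base → #106 → #101 → #107 → #103 → #102 → #105 → #104 → Base.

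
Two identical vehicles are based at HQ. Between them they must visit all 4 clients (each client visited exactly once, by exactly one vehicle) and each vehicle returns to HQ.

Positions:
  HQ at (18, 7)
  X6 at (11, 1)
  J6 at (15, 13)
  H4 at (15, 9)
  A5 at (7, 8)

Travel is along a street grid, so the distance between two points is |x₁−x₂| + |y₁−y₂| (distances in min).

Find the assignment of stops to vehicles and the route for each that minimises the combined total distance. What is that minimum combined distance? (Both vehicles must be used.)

54 min — the smallest possible combined total.

Check every non-empty split of the stops between the two vehicles; for each half take its own optimal tour:
  {X6} + {J6, H4, A5}: 26 + 34 = 60
  {J6} + {X6, H4, A5}: 18 + 38 = 56
  {X6, J6} + {H4, A5}: 38 + 26 = 64
  {H4} + {X6, J6, A5}: 10 + 46 = 56
  {X6, H4} + {J6, A5}: 30 + 34 = 64
  {J6, H4} + {X6, A5}: 18 + 36 = 54
  … (7 splits in total)
Best: vehicle 1 HQ → J6 → H4 → HQ = 18; vehicle 2 HQ → X6 → A5 → HQ = 36; combined 54.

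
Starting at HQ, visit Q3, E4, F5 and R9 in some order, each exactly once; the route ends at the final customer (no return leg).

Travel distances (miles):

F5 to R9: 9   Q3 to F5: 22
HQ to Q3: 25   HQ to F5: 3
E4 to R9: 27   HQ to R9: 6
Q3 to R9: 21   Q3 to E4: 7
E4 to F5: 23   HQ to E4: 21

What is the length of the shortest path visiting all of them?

Shortest open route: 40 miles.

There are 4! = 24 possible orderings.
HQ → Q3 → E4 → F5 → R9: 25+7+23+9 = 64
HQ → Q3 → E4 → R9 → F5: 25+7+27+9 = 68
HQ → Q3 → F5 → E4 → R9: 25+22+23+27 = 97
HQ → Q3 → F5 → R9 → E4: 25+22+9+27 = 83
HQ → Q3 → R9 → E4 → F5: 25+21+27+23 = 96
HQ → Q3 → R9 → F5 → E4: 25+21+9+23 = 78
HQ → E4 → Q3 → F5 → R9: 21+7+22+9 = 59
HQ → E4 → Q3 → R9 → F5: 21+7+21+9 = 58
HQ → E4 → F5 → Q3 → R9: 21+23+22+21 = 87
HQ → E4 → F5 → R9 → Q3: 21+23+9+21 = 74
HQ → E4 → R9 → Q3 → F5: 21+27+21+22 = 91
HQ → E4 → R9 → F5 → Q3: 21+27+9+22 = 79
HQ → F5 → Q3 → E4 → R9: 3+22+7+27 = 59
HQ → F5 → Q3 → R9 → E4: 3+22+21+27 = 73
… (10 more)
HQ → F5 → R9 → Q3 → E4: 3+9+21+7 = 40  ← best
The minimum is 40.
One shortest path: HQ → F5 → R9 → Q3 → E4.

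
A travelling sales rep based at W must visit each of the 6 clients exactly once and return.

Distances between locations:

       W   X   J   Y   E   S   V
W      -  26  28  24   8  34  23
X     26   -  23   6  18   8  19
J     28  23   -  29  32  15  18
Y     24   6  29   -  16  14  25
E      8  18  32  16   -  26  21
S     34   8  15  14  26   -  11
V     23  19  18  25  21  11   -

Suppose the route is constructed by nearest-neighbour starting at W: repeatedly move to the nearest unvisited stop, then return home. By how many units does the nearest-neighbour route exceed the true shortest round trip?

The nearest-neighbour route is 1 longer than optimal.

From W: E=8, V=23, Y=24, X=26, J=28, S=34 → choose E (8).
From E: Y=16, X=18, V=21, S=26, J=32 → choose Y (16).
From Y: X=6, S=14, V=25, J=29 → choose X (6).
From X: S=8, V=19, J=23 → choose S (8).
From S: V=11, J=15 → choose V (11).
From V: J=18 → choose J (18).
NN route W → E → Y → X → S → V → J → W costs 95.
Optimal: W → E → Y → X → S → J → V → W costs 94 (by enumerating all 360 distinct tours).
Excess = 95 − 94 = 1.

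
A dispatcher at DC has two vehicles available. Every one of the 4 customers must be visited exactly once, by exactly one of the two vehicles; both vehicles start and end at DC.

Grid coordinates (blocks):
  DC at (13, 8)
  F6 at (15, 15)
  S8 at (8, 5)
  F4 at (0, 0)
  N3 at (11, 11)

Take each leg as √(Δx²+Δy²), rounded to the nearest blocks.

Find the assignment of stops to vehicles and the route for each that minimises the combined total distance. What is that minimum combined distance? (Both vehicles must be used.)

47 blocks — the smallest possible combined total.

Try each way of splitting the stops between the two vehicles (each non-empty) and, for each split, find the best tour for each vehicle:
  {F6} + {S8, F4, N3}: 14 + 35 = 49
  {S8} + {F6, F4, N3}: 12 + 44 = 56
  {F6, S8} + {F4, N3}: 25 + 35 = 60
  {F4} + {F6, S8, N3}: 30 + 26 = 56
  {F6, F4} + {S8, N3}: 43 + 17 = 60
  {S8, F4} + {F6, N3}: 30 + 17 = 47
  … (7 splits in total)
Best: vehicle 1 DC → S8 → F4 → DC = 30; vehicle 2 DC → F6 → N3 → DC = 17; combined 47.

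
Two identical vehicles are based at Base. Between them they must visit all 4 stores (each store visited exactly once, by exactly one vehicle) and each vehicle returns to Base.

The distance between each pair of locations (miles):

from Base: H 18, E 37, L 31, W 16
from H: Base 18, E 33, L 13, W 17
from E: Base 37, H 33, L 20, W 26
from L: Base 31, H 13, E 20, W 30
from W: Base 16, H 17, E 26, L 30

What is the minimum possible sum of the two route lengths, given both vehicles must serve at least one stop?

Try each way of splitting the stops between the two vehicles (each non-empty) and, for each split, find the best tour for each vehicle:
  {H} + {E, L, W}: 36 + 93 = 129
  {E} + {H, L, W}: 74 + 77 = 151
  {H, E} + {L, W}: 88 + 77 = 165
  {L} + {H, E, W}: 62 + 93 = 155
  {H, L} + {E, W}: 62 + 79 = 141
  {E, L} + {H, W}: 88 + 51 = 139
  … (7 splits in total)
  {H, E, L} + {W}: 88 + 32 = 120  ← best
Best: vehicle 1 Base → H → L → E → Base = 88; vehicle 2 Base → W → Base = 32; combined 120.

120 miles — the smallest possible combined total.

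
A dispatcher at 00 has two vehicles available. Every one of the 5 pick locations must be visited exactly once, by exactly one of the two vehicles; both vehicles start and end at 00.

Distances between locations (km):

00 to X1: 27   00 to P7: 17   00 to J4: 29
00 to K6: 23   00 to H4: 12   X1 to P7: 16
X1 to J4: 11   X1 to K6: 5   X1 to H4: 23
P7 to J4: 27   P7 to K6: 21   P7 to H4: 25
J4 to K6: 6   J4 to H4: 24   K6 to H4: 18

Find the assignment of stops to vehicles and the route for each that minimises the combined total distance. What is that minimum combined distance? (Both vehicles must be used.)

Try each way of splitting the stops between the two vehicles (each non-empty) and, for each split, find the best tour for each vehicle:
  {X1} + {P7, J4, K6, H4}: 54 + 80 = 134
  {P7} + {X1, J4, K6, H4}: 34 + 74 = 108
  {X1, P7} + {J4, K6, H4}: 60 + 65 = 125
  {J4} + {X1, P7, K6, H4}: 58 + 68 = 126
  {X1, J4} + {P7, K6, H4}: 67 + 68 = 135
  {P7, J4} + {X1, K6, H4}: 73 + 62 = 135
  … (15 splits in total)
  {X1, P7, J4, K6} + {H4}: 73 + 24 = 97  ← best
Best: vehicle 1 00 → P7 → X1 → J4 → K6 → 00 = 73; vehicle 2 00 → H4 → 00 = 24; combined 97.

97 km — the smallest possible combined total.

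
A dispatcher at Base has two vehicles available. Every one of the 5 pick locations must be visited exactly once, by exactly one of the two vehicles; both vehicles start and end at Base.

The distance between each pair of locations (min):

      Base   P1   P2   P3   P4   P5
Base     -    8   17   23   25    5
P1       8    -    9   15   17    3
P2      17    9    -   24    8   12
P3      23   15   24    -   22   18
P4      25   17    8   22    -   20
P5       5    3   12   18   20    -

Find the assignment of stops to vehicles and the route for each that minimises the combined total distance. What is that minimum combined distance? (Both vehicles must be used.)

80 min — the smallest possible combined total.

Try each way of splitting the stops between the two vehicles (each non-empty) and, for each split, find the best tour for each vehicle:
  {P1} + {P2, P3, P4, P5}: 16 + 70 = 86
  {P2} + {P1, P3, P4, P5}: 34 + 70 = 104
  {P1, P2} + {P3, P4, P5}: 34 + 70 = 104
  {P3} + {P1, P2, P4, P5}: 46 + 50 = 96
  {P1, P3} + {P2, P4, P5}: 46 + 50 = 96
  {P2, P3} + {P1, P4, P5}: 64 + 50 = 114
  … (15 splits in total)
  {P1, P2, P3, P4} + {P5}: 70 + 10 = 80  ← best
Best: vehicle 1 Base → P1 → P2 → P4 → P3 → Base = 70; vehicle 2 Base → P5 → Base = 10; combined 80.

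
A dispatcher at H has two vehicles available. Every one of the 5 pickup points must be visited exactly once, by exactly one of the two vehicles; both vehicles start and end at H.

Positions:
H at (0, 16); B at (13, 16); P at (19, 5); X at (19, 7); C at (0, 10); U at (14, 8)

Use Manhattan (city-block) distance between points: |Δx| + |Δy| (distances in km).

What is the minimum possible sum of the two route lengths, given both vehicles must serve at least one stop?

There are 2^4 − 1 = 15 ways to divide the 5 stops into two non-empty groups. For each, the best each vehicle can do is its own shortest tour through its group:
  {B} + {P, X, C, U}: 26 + 60 = 86
  {P} + {B, X, C, U}: 60 + 56 = 116
  {B, P} + {X, C, U}: 60 + 56 = 116
  {X} + {B, P, C, U}: 56 + 60 = 116
  {B, X} + {P, C, U}: 56 + 60 = 116
  {P, X} + {B, C, U}: 60 + 44 = 104
  … (15 splits in total)
  {C} + {B, P, X, U}: 12 + 60 = 72  ← best
Best: vehicle 1 H → C → H = 12; vehicle 2 H → B → P → X → U → H = 60; combined 72.

Minimum combined distance: 72 km.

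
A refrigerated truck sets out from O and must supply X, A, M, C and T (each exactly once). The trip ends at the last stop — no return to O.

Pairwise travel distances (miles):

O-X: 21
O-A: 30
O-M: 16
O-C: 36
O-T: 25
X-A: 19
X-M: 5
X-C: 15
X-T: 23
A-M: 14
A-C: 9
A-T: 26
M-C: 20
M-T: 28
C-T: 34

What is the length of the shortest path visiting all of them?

Shortest open route: 71 miles.

There are 5! = 120 possible orderings.
O - X - A - M - C - T: 21+19+14+20+34 = 108
O - X - A - M - T - C: 21+19+14+28+34 = 116
O - X - A - C - M - T: 21+19+9+20+28 = 97
O - X - A - C - T - M: 21+19+9+34+28 = 111
O - X - A - T - M - C: 21+19+26+28+20 = 114
O - X - A - T - C - M: 21+19+26+34+20 = 120
O - X - M - A - C - T: 21+5+14+9+34 = 83
O - X - M - A - T - C: 21+5+14+26+34 = 100
O - X - M - C - A - T: 21+5+20+9+26 = 81
O - X - M - C - T - A: 21+5+20+34+26 = 106
O - X - M - T - A - C: 21+5+28+26+9 = 89
O - X - M - T - C - A: 21+5+28+34+9 = 97
O - X - C - A - M - T: 21+15+9+14+28 = 87
O - X - C - A - T - M: 21+15+9+26+28 = 99
… (106 more)
O - M - X - C - A - T: 16+5+15+9+26 = 71  ← best
The minimum is 71.
One shortest path: O → M → X → C → A → T.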